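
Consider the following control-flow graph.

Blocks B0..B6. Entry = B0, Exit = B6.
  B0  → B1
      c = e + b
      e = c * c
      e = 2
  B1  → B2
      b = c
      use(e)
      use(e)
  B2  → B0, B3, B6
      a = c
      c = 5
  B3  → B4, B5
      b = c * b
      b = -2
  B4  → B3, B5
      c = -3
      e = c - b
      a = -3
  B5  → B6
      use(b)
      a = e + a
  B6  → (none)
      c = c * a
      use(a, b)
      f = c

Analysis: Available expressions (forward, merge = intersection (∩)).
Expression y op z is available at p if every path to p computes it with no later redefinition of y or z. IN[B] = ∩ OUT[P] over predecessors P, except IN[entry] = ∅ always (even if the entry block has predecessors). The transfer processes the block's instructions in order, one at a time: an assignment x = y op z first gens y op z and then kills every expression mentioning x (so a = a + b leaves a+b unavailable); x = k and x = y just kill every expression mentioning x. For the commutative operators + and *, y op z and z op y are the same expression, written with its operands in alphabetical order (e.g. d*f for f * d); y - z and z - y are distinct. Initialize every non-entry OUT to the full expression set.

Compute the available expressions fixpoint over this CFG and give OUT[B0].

Converged values:
  B0:   IN={}   OUT={c*c}
  B1:   IN={c*c}   OUT={c*c}
  B2:   IN={c*c}   OUT={}
  B3:   IN={}   OUT={}
  B4:   IN={}   OUT={c-b}
  B5:   IN={}   OUT={}
  B6:   IN={}   OUT={}

Merge at B0 (entry node, so the boundary value {} is joined with the incoming edge(s)): IN[B0] = {} ∩ OUT[B2] = {}
Applying B0's transfer function to that IN value gives OUT[B0] (row B0 above).

Answer: {c*c}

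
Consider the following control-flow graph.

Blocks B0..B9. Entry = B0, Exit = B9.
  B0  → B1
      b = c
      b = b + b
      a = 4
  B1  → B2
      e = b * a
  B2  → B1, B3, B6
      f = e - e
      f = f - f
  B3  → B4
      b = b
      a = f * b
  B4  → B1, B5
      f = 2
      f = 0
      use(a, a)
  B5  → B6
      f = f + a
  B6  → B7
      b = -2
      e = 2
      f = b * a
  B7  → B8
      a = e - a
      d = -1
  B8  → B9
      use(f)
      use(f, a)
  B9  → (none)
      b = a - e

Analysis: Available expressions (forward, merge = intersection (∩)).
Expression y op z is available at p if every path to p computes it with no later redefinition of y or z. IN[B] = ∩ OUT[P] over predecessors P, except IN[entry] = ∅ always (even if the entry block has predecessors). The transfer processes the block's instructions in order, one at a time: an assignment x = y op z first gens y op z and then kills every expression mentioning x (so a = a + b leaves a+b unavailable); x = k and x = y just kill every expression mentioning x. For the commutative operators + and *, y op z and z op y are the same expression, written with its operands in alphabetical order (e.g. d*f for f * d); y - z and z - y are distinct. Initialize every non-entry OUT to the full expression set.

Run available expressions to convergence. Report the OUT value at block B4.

Answer: {e-e}

Trace:
Per-block solution:
  B0:  IN={}  OUT={}
  B1:  IN={}  OUT={a*b}
  B2:  IN={a*b}  OUT={a*b, e-e}
  B3:  IN={a*b, e-e}  OUT={b*f, e-e}
  B4:  IN={b*f, e-e}  OUT={e-e}
  B5:  IN={e-e}  OUT={e-e}
  B6:  IN={e-e}  OUT={a*b}
  B7:  IN={a*b}  OUT={}
  B8:  IN={}  OUT={}
  B9:  IN={}  OUT={a-e}

Merge at B4: IN[B4] = OUT[B3] = {b*f, e-e}
Applying B4's transfer function to that IN value gives OUT[B4] (row B4 above).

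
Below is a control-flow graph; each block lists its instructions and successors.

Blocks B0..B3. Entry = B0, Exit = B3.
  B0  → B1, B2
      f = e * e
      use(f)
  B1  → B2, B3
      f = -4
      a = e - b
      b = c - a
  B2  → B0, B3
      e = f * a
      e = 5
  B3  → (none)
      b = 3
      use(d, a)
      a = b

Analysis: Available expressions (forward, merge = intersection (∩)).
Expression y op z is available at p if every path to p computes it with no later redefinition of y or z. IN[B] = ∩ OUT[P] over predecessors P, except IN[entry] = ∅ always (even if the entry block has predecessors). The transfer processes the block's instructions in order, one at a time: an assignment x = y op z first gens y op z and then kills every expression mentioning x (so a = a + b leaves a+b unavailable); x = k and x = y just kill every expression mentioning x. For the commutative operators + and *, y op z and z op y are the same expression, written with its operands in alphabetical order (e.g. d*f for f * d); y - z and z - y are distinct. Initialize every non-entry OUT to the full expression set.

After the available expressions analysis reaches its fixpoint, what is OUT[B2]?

Per-block solution:
  B0: | IN={} | OUT={e*e}
  B1: | IN={e*e} | OUT={c-a, e*e}
  B2: | IN={e*e} | OUT={a*f}
  B3: | IN={} | OUT={}

Merge at B2: IN[B2] = OUT[B0] ∩ OUT[B1] = {e*e}
Applying B2's transfer function to that IN value gives OUT[B2] (row B2 above).

Answer: {a*f}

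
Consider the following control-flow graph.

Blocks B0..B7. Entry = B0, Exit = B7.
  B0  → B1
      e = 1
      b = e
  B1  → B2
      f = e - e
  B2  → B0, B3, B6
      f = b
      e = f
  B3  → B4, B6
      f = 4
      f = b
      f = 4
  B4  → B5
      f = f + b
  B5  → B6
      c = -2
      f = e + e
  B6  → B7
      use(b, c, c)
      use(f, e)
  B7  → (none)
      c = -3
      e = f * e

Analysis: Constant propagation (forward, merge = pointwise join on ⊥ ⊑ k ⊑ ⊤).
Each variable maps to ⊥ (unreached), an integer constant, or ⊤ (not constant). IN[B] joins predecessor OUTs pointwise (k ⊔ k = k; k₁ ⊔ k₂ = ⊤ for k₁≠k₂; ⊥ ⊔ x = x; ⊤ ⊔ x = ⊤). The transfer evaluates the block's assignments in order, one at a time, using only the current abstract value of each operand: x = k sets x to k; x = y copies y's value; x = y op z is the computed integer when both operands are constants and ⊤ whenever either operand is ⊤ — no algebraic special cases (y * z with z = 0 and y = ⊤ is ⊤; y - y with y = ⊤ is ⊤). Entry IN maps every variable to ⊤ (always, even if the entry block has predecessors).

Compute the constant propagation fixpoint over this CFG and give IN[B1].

Converged values:
  B0:  IN=(all ⊤)  OUT={b:1, e:1; rest ⊤}
  B1:  IN={b:1, e:1; rest ⊤}  OUT={b:1, e:1, f:0; rest ⊤}
  B2:  IN={b:1, e:1, f:0; rest ⊤}  OUT={b:1, e:1, f:1; rest ⊤}
  B3:  IN={b:1, e:1, f:1; rest ⊤}  OUT={b:1, e:1, f:4; rest ⊤}
  B4:  IN={b:1, e:1, f:4; rest ⊤}  OUT={b:1, e:1, f:5; rest ⊤}
  B5:  IN={b:1, e:1, f:5; rest ⊤}  OUT={b:1, c:-2, e:1, f:2; rest ⊤}
  B6:  IN={b:1, e:1; rest ⊤}  OUT={b:1, e:1; rest ⊤}
  B7:  IN={b:1, e:1; rest ⊤}  OUT={b:1, c:-3; rest ⊤}

Merge at B1: IN[B1] = OUT[B0] = {a: ⊤, b: 1, c: ⊤, d: ⊤, e: 1, f: ⊤}

Answer: {a: ⊤, b: 1, c: ⊤, d: ⊤, e: 1, f: ⊤}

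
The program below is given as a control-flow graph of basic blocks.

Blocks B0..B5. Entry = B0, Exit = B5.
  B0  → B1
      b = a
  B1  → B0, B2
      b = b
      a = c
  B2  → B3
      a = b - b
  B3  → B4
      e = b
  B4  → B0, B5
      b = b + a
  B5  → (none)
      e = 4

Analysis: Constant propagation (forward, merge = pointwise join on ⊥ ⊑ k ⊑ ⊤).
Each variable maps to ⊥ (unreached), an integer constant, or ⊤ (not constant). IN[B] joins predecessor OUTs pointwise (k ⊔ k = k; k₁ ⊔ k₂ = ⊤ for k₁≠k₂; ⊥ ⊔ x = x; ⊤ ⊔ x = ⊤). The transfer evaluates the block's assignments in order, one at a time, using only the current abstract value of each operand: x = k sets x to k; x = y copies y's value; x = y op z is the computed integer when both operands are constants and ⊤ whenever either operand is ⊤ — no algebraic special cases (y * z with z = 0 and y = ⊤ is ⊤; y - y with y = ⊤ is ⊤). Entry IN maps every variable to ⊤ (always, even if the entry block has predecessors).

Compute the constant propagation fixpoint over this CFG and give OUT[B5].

Answer: {a: ⊤, b: ⊤, c: ⊤, d: ⊤, e: 4, f: ⊤}

Trace:
Fixpoint table:
  B0:   IN=(all ⊤)   OUT=(all ⊤)
  B1:   IN=(all ⊤)   OUT=(all ⊤)
  B2:   IN=(all ⊤)   OUT=(all ⊤)
  B3:   IN=(all ⊤)   OUT=(all ⊤)
  B4:   IN=(all ⊤)   OUT=(all ⊤)
  B5:   IN=(all ⊤)   OUT={e:4; rest ⊤}

Merge at B5: IN[B5] = OUT[B4] = {a: ⊤, b: ⊤, c: ⊤, d: ⊤, e: ⊤, f: ⊤}
Applying B5's transfer function to that IN value gives OUT[B5] (row B5 above).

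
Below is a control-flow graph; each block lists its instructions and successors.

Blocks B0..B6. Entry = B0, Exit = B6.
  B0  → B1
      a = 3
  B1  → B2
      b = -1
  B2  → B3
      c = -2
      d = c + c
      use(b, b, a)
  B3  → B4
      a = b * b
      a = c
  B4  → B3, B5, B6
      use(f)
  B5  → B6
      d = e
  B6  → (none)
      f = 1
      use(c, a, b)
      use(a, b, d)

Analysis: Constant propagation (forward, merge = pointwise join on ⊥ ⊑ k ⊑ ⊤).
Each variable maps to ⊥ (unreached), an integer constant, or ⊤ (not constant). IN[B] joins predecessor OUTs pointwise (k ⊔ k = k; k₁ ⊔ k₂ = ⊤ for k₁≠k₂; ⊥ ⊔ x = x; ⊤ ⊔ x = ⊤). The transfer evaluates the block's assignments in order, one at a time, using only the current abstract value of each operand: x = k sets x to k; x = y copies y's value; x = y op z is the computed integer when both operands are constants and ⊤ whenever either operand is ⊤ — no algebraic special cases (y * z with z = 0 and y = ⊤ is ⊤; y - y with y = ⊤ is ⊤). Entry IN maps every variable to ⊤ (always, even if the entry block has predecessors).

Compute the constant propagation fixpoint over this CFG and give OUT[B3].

Converged values:
  B0:  IN=(all ⊤)  OUT={a:3; rest ⊤}
  B1:  IN={a:3; rest ⊤}  OUT={a:3, b:-1; rest ⊤}
  B2:  IN={a:3, b:-1; rest ⊤}  OUT={a:3, b:-1, c:-2, d:-4; rest ⊤}
  B3:  IN={b:-1, c:-2, d:-4; rest ⊤}  OUT={a:-2, b:-1, c:-2, d:-4; rest ⊤}
  B4:  IN={a:-2, b:-1, c:-2, d:-4; rest ⊤}  OUT={a:-2, b:-1, c:-2, d:-4; rest ⊤}
  B5:  IN={a:-2, b:-1, c:-2, d:-4; rest ⊤}  OUT={a:-2, b:-1, c:-2; rest ⊤}
  B6:  IN={a:-2, b:-1, c:-2; rest ⊤}  OUT={a:-2, b:-1, c:-2, f:1; rest ⊤}

Merge at B3: IN[B3] = OUT[B2] ⊔ OUT[B4] = {a: ⊤, b: -1, c: -2, d: -4, e: ⊤, f: ⊤}
Applying B3's transfer function to that IN value gives OUT[B3] (row B3 above).

Answer: {a: -2, b: -1, c: -2, d: -4, e: ⊤, f: ⊤}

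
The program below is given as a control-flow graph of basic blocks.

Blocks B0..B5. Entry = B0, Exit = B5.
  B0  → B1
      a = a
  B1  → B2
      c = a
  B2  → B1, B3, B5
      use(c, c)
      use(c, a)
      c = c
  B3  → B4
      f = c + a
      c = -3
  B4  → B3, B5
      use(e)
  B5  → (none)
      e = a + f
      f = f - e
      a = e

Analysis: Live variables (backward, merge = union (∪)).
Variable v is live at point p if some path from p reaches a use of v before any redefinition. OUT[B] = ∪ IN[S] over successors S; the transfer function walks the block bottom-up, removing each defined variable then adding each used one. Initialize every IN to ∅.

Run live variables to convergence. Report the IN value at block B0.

Converged values:
  B0:  IN={a, e, f}  OUT={a, e, f}
  B1:  IN={a, e, f}  OUT={a, c, e, f}
  B2:  IN={a, c, e, f}  OUT={a, c, e, f}
  B3:  IN={a, c, e}  OUT={a, c, e, f}
  B4:  IN={a, c, e, f}  OUT={a, c, e, f}
  B5:  IN={a, f}  OUT={}

Merge at B0: OUT[B0] = IN[B1] = {a, e, f}
Applying B0's transfer function to that OUT value gives IN[B0] (row B0 above).

Answer: {a, e, f}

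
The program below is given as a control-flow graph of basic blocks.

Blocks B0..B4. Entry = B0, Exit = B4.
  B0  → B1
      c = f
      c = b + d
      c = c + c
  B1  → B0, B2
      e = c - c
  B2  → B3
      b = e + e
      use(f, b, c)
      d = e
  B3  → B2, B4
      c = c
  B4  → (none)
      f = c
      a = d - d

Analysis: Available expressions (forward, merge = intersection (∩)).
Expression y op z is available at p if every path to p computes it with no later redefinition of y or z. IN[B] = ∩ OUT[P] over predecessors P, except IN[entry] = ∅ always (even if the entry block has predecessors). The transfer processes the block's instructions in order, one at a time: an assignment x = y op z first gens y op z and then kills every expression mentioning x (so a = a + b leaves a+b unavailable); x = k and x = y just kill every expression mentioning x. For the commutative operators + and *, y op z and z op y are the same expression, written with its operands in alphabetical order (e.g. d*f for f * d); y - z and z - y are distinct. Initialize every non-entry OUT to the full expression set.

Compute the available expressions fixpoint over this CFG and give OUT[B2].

Answer: {e+e}

Trace:
Fixpoint table:
  B0:   IN={}   OUT={b+d}
  B1:   IN={b+d}   OUT={b+d, c-c}
  B2:   IN={}   OUT={e+e}
  B3:   IN={e+e}   OUT={e+e}
  B4:   IN={e+e}   OUT={d-d, e+e}

Merge at B2: IN[B2] = OUT[B1] ∩ OUT[B3] = {}
Applying B2's transfer function to that IN value gives OUT[B2] (row B2 above).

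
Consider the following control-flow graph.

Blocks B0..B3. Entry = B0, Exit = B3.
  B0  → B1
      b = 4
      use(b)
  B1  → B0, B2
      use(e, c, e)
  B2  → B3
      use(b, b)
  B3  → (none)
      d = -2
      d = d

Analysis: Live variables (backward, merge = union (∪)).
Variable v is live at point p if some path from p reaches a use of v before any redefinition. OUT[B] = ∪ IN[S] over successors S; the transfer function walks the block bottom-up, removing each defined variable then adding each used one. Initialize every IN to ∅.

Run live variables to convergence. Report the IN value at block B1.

Per-block solution:
  B0: | IN={c, e} | OUT={b, c, e}
  B1: | IN={b, c, e} | OUT={b, c, e}
  B2: | IN={b} | OUT={}
  B3: | IN={} | OUT={}

Merge at B1: OUT[B1] = IN[B0] ⊔ IN[B2] = {b, c, e}
Applying B1's transfer function to that OUT value gives IN[B1] (row B1 above).

Answer: {b, c, e}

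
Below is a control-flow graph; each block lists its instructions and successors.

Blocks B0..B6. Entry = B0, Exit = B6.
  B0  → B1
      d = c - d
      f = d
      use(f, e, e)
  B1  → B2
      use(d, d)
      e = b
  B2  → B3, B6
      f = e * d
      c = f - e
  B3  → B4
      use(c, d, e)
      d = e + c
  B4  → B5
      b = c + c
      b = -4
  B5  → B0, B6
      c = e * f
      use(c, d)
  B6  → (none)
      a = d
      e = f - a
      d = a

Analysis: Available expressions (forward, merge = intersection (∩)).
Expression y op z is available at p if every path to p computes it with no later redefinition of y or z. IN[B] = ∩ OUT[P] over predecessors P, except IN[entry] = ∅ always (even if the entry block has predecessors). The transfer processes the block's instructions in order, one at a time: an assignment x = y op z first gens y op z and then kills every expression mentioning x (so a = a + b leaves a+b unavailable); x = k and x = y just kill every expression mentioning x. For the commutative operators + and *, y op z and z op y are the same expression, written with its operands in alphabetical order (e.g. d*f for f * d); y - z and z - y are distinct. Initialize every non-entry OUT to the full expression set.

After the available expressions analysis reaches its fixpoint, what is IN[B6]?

Answer: {f-e}

Derivation:
Fixpoint table:
  B0: | IN={} | OUT={}
  B1: | IN={} | OUT={}
  B2: | IN={} | OUT={d*e, f-e}
  B3: | IN={d*e, f-e} | OUT={c+e, f-e}
  B4: | IN={c+e, f-e} | OUT={c+c, c+e, f-e}
  B5: | IN={c+c, c+e, f-e} | OUT={e*f, f-e}
  B6: | IN={f-e} | OUT={f-a}

Merge at B6: IN[B6] = OUT[B2] ∩ OUT[B5] = {f-e}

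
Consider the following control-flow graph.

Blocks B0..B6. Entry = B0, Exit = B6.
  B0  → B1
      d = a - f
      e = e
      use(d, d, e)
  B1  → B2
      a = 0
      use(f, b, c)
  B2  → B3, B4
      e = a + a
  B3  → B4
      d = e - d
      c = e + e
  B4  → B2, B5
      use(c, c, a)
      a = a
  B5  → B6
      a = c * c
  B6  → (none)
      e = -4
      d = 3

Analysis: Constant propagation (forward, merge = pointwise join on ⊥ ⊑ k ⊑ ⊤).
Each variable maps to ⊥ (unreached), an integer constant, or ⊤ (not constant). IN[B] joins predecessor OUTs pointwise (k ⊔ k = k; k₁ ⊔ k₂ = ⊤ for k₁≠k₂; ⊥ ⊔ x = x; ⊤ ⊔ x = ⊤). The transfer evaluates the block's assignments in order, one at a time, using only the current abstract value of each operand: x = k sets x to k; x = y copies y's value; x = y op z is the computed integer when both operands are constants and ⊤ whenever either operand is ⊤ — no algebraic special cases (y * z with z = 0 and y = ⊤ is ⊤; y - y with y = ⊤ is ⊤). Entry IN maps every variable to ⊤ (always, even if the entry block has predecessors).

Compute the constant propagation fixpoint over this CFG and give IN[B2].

Answer: {a: 0, b: ⊤, c: ⊤, d: ⊤, e: ⊤, f: ⊤}

Trace:
Converged values:
  B0:   IN=(all ⊤)   OUT=(all ⊤)
  B1:   IN=(all ⊤)   OUT={a:0; rest ⊤}
  B2:   IN={a:0; rest ⊤}   OUT={a:0, e:0; rest ⊤}
  B3:   IN={a:0, e:0; rest ⊤}   OUT={a:0, c:0, e:0; rest ⊤}
  B4:   IN={a:0, e:0; rest ⊤}   OUT={a:0, e:0; rest ⊤}
  B5:   IN={a:0, e:0; rest ⊤}   OUT={e:0; rest ⊤}
  B6:   IN={e:0; rest ⊤}   OUT={d:3, e:-4; rest ⊤}

Merge at B2: IN[B2] = OUT[B1] ⊔ OUT[B4] = {a: 0, b: ⊤, c: ⊤, d: ⊤, e: ⊤, f: ⊤}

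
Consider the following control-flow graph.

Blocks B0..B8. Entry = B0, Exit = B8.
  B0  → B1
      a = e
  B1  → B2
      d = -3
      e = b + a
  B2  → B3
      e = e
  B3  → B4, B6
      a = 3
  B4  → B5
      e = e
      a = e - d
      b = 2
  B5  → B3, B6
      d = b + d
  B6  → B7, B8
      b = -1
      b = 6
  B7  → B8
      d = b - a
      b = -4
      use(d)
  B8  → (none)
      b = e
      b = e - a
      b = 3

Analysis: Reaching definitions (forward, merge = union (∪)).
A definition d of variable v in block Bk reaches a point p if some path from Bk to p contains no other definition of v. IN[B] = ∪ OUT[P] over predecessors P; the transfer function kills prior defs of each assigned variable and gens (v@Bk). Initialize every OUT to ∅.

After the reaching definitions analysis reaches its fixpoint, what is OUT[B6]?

Answer: {a@B3, a@B4, b@B6, d@B1, d@B5, e@B2, e@B4}

Trace:
Per-block solution:
  B0: | IN={} | OUT={a@B0}
  B1: | IN={a@B0} | OUT={a@B0, d@B1, e@B1}
  B2: | IN={a@B0, d@B1, e@B1} | OUT={a@B0, d@B1, e@B2}
  B3: | IN={a@B0, a@B4, b@B4, d@B1, d@B5, e@B2, e@B4} | OUT={a@B3, b@B4, d@B1, d@B5, e@B2, e@B4}
  B4: | IN={a@B3, b@B4, d@B1, d@B5, e@B2, e@B4} | OUT={a@B4, b@B4, d@B1, d@B5, e@B4}
  B5: | IN={a@B4, b@B4, d@B1, d@B5, e@B4} | OUT={a@B4, b@B4, d@B5, e@B4}
  B6: | IN={a@B3, a@B4, b@B4, d@B1, d@B5, e@B2, e@B4} | OUT={a@B3, a@B4, b@B6, d@B1, d@B5, e@B2, e@B4}
  B7: | IN={a@B3, a@B4, b@B6, d@B1, d@B5, e@B2, e@B4} | OUT={a@B3, a@B4, b@B7, d@B7, e@B2, e@B4}
  B8: | IN={a@B3, a@B4, b@B6, b@B7, d@B1, d@B5, d@B7, e@B2, e@B4} | OUT={a@B3, a@B4, b@B8, d@B1, d@B5, d@B7, e@B2, e@B4}

Merge at B6: IN[B6] = OUT[B3] ⊔ OUT[B5] = {a@B3, a@B4, b@B4, d@B1, d@B5, e@B2, e@B4}
Applying B6's transfer function to that IN value gives OUT[B6] (row B6 above).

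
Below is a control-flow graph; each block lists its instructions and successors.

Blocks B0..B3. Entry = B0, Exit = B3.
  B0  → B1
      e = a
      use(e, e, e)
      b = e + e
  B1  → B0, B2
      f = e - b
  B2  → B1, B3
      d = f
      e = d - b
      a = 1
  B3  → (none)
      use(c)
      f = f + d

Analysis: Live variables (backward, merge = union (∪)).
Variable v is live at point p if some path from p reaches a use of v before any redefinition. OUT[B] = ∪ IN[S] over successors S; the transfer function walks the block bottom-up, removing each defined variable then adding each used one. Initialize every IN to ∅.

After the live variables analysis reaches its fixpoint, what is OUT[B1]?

Answer: {a, b, c, f}

Working:
Fixpoint table:
  B0: | IN={a, c} | OUT={a, b, c, e}
  B1: | IN={a, b, c, e} | OUT={a, b, c, f}
  B2: | IN={b, c, f} | OUT={a, b, c, d, e, f}
  B3: | IN={c, d, f} | OUT={}

Merge at B1: OUT[B1] = IN[B0] ⊔ IN[B2] = {a, b, c, f}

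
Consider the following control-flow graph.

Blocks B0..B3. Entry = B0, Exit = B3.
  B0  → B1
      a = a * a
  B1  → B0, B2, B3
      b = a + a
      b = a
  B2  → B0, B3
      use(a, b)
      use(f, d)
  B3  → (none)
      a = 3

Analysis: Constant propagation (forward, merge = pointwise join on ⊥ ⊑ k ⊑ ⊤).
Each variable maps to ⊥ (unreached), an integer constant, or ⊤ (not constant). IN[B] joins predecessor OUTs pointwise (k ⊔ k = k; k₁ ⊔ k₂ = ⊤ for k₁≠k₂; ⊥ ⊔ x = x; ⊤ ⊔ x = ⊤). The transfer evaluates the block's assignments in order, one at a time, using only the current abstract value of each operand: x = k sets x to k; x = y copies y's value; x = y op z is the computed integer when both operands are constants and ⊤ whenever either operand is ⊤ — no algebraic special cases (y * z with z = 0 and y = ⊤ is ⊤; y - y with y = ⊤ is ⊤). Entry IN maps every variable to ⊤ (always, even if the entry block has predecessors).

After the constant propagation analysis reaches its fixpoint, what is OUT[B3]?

Answer: {a: 3, b: ⊤, c: ⊤, d: ⊤, e: ⊤, f: ⊤}

Derivation:
Converged values:
  B0:  IN=(all ⊤)  OUT=(all ⊤)
  B1:  IN=(all ⊤)  OUT=(all ⊤)
  B2:  IN=(all ⊤)  OUT=(all ⊤)
  B3:  IN=(all ⊤)  OUT={a:3; rest ⊤}

Merge at B3: IN[B3] = OUT[B1] ⊔ OUT[B2] = {a: ⊤, b: ⊤, c: ⊤, d: ⊤, e: ⊤, f: ⊤}
Applying B3's transfer function to that IN value gives OUT[B3] (row B3 above).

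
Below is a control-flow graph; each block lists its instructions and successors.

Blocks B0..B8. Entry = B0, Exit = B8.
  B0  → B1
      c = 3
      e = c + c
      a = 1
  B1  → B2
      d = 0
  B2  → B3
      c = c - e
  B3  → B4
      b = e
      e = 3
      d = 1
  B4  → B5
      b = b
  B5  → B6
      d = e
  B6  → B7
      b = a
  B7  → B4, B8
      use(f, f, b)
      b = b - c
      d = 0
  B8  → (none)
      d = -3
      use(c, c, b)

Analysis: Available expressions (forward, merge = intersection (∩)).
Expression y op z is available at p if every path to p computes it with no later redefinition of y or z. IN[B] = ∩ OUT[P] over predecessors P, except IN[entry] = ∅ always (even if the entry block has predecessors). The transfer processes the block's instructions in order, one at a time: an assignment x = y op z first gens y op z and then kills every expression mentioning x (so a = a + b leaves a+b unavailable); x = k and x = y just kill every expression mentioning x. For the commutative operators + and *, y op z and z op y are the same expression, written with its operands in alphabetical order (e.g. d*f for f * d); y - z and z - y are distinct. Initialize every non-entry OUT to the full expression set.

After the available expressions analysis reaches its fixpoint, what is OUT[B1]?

Per-block solution:
  B0: | IN={} | OUT={c+c}
  B1: | IN={c+c} | OUT={c+c}
  B2: | IN={c+c} | OUT={}
  B3: | IN={} | OUT={}
  B4: | IN={} | OUT={}
  B5: | IN={} | OUT={}
  B6: | IN={} | OUT={}
  B7: | IN={} | OUT={}
  B8: | IN={} | OUT={}

Merge at B1: IN[B1] = OUT[B0] = {c+c}
Applying B1's transfer function to that IN value gives OUT[B1] (row B1 above).

Answer: {c+c}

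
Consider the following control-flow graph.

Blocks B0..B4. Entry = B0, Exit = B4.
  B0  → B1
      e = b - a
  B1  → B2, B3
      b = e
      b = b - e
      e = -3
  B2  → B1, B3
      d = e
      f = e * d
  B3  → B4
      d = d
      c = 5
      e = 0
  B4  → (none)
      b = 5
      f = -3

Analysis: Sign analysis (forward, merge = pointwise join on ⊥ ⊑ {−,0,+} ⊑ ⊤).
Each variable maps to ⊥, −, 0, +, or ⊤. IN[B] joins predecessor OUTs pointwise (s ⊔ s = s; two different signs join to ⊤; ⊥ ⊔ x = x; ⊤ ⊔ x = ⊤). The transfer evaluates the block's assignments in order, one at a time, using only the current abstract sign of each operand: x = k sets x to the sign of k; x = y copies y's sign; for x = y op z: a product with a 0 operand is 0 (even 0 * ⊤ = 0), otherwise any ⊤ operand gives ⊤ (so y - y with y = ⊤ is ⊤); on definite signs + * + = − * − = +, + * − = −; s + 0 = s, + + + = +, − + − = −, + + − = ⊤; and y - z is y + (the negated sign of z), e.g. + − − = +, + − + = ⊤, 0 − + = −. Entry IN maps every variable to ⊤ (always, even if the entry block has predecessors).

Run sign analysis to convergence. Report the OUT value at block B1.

Converged values:
  B0: | IN=(all ⊤) | OUT=(all ⊤)
  B1: | IN=(all ⊤) | OUT={e:-; rest ⊤}
  B2: | IN={e:-; rest ⊤} | OUT={d:-, e:-, f:+; rest ⊤}
  B3: | IN={e:-; rest ⊤} | OUT={c:+, e:0; rest ⊤}
  B4: | IN={c:+, e:0; rest ⊤} | OUT={b:+, c:+, e:0, f:-; rest ⊤}

Merge at B1: IN[B1] = OUT[B0] ⊔ OUT[B2] = {a: ⊤, b: ⊤, c: ⊤, d: ⊤, e: ⊤, f: ⊤}
Applying B1's transfer function to that IN value gives OUT[B1] (row B1 above).

Answer: {a: ⊤, b: ⊤, c: ⊤, d: ⊤, e: -, f: ⊤}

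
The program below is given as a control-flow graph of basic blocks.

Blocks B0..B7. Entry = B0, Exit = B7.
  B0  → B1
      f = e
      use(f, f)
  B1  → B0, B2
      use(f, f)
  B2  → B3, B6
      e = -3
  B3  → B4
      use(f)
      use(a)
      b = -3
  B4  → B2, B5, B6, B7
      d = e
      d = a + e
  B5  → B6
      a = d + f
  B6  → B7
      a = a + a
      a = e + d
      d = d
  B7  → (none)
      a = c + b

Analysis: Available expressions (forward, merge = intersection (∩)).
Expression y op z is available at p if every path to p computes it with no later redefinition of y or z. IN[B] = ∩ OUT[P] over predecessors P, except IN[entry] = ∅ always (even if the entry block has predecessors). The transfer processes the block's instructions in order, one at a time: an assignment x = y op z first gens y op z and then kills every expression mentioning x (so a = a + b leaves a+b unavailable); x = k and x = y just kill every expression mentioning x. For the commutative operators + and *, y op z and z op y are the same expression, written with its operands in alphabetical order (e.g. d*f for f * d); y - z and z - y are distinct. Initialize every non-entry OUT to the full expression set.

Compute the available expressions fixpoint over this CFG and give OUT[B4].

Converged values:
  B0: | IN={} | OUT={}
  B1: | IN={} | OUT={}
  B2: | IN={} | OUT={}
  B3: | IN={} | OUT={}
  B4: | IN={} | OUT={a+e}
  B5: | IN={a+e} | OUT={d+f}
  B6: | IN={} | OUT={}
  B7: | IN={} | OUT={b+c}

Merge at B4: IN[B4] = OUT[B3] = {}
Applying B4's transfer function to that IN value gives OUT[B4] (row B4 above).

Answer: {a+e}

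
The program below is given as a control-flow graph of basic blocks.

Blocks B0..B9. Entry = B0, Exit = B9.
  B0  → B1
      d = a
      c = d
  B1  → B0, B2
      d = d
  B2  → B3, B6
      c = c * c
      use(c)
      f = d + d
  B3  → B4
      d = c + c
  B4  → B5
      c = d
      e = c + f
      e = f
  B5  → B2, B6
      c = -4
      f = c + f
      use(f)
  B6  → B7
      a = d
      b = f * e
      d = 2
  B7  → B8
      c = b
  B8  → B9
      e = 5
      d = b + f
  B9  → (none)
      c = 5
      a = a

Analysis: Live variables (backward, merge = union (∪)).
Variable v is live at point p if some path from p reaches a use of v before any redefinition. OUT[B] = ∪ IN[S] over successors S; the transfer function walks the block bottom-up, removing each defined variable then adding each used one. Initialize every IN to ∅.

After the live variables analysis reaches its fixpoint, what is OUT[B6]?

Fixpoint table:
  B0: | IN={a, e} | OUT={a, c, d, e}
  B1: | IN={a, c, d, e} | OUT={a, c, d, e}
  B2: | IN={c, d, e} | OUT={c, d, e, f}
  B3: | IN={c, f} | OUT={d, f}
  B4: | IN={d, f} | OUT={d, e, f}
  B5: | IN={d, e, f} | OUT={c, d, e, f}
  B6: | IN={d, e, f} | OUT={a, b, f}
  B7: | IN={a, b, f} | OUT={a, b, f}
  B8: | IN={a, b, f} | OUT={a}
  B9: | IN={a} | OUT={}

Merge at B6: OUT[B6] = IN[B7] = {a, b, f}

Answer: {a, b, f}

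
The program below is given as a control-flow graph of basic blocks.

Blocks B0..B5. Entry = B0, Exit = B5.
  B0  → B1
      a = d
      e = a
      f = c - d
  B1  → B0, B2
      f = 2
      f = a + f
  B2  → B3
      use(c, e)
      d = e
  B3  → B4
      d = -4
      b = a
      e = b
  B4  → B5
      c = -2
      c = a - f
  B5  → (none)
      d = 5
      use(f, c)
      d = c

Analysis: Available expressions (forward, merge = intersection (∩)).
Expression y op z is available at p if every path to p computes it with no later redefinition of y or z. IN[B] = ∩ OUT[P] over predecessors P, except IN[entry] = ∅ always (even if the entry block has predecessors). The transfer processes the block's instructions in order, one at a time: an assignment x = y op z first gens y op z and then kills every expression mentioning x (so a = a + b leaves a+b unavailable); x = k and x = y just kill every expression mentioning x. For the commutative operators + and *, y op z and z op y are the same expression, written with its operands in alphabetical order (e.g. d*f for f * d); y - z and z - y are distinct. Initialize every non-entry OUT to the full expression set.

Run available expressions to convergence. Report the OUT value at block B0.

Fixpoint table:
  B0: | IN={} | OUT={c-d}
  B1: | IN={c-d} | OUT={c-d}
  B2: | IN={c-d} | OUT={}
  B3: | IN={} | OUT={}
  B4: | IN={} | OUT={a-f}
  B5: | IN={a-f} | OUT={a-f}

Merge at B0 (entry node, so the boundary value {} is joined with the incoming edge(s)): IN[B0] = {} ∩ OUT[B1] = {}
Applying B0's transfer function to that IN value gives OUT[B0] (row B0 above).

Answer: {c-d}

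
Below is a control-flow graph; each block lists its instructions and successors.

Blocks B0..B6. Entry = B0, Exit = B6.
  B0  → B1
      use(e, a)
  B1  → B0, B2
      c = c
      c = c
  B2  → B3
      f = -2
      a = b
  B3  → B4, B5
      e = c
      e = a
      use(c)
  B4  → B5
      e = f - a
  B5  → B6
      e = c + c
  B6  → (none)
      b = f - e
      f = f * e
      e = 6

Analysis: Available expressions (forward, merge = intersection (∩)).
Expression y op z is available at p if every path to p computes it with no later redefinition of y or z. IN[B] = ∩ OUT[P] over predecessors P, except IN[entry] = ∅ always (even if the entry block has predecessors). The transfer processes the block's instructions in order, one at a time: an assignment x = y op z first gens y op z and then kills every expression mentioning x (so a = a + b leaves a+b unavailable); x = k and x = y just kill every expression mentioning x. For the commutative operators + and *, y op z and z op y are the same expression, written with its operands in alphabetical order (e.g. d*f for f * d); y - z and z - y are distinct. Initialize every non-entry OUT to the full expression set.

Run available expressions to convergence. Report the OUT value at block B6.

Per-block solution:
  B0:  IN={}  OUT={}
  B1:  IN={}  OUT={}
  B2:  IN={}  OUT={}
  B3:  IN={}  OUT={}
  B4:  IN={}  OUT={f-a}
  B5:  IN={}  OUT={c+c}
  B6:  IN={c+c}  OUT={c+c}

Merge at B6: IN[B6] = OUT[B5] = {c+c}
Applying B6's transfer function to that IN value gives OUT[B6] (row B6 above).

Answer: {c+c}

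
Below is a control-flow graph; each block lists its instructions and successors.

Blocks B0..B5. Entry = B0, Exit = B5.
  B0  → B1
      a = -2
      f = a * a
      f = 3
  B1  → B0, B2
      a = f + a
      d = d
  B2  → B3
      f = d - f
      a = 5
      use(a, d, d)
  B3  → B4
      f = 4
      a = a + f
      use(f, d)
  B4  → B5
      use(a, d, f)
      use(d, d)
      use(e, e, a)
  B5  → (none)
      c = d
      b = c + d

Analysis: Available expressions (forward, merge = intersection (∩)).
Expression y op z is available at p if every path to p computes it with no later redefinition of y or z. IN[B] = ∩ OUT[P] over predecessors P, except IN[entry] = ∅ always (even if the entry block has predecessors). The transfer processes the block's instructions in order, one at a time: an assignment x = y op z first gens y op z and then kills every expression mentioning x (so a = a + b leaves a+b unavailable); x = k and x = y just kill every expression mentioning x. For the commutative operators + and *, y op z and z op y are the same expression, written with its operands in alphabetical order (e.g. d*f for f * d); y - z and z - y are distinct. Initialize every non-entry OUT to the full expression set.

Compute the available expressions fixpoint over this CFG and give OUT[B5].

Fixpoint table:
  B0:   IN={}   OUT={a*a}
  B1:   IN={a*a}   OUT={}
  B2:   IN={}   OUT={}
  B3:   IN={}   OUT={}
  B4:   IN={}   OUT={}
  B5:   IN={}   OUT={c+d}

Merge at B5: IN[B5] = OUT[B4] = {}
Applying B5's transfer function to that IN value gives OUT[B5] (row B5 above).

Answer: {c+d}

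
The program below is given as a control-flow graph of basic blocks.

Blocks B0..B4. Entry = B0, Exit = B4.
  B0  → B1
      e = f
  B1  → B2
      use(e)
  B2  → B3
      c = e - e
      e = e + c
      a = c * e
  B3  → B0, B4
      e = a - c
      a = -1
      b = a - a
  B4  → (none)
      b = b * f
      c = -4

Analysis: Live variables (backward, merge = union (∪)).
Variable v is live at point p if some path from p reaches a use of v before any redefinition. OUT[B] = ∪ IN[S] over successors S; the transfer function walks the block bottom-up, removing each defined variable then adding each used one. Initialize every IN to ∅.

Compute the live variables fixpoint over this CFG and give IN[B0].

Per-block solution:
  B0: | IN={f} | OUT={e, f}
  B1: | IN={e, f} | OUT={e, f}
  B2: | IN={e, f} | OUT={a, c, f}
  B3: | IN={a, c, f} | OUT={b, f}
  B4: | IN={b, f} | OUT={}

Merge at B0: OUT[B0] = IN[B1] = {e, f}
Applying B0's transfer function to that OUT value gives IN[B0] (row B0 above).

Answer: {f}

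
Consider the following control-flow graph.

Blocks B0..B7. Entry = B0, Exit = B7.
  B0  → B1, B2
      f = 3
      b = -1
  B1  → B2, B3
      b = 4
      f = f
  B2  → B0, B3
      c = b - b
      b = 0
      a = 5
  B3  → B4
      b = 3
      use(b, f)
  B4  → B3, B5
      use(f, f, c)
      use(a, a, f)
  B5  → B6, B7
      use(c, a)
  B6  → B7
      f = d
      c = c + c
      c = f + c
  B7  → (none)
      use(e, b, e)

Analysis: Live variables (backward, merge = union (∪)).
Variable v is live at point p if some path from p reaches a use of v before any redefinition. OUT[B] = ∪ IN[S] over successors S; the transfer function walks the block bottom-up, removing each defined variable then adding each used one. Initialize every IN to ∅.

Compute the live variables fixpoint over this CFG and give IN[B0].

Fixpoint table:
  B0:  IN={a, c, d, e}  OUT={a, b, c, d, e, f}
  B1:  IN={a, c, d, e, f}  OUT={a, b, c, d, e, f}
  B2:  IN={b, d, e, f}  OUT={a, c, d, e, f}
  B3:  IN={a, c, d, e, f}  OUT={a, b, c, d, e, f}
  B4:  IN={a, b, c, d, e, f}  OUT={a, b, c, d, e, f}
  B5:  IN={a, b, c, d, e}  OUT={b, c, d, e}
  B6:  IN={b, c, d, e}  OUT={b, e}
  B7:  IN={b, e}  OUT={}

Merge at B0: OUT[B0] = IN[B1] ⊔ IN[B2] = {a, b, c, d, e, f}
Applying B0's transfer function to that OUT value gives IN[B0] (row B0 above).

Answer: {a, c, d, e}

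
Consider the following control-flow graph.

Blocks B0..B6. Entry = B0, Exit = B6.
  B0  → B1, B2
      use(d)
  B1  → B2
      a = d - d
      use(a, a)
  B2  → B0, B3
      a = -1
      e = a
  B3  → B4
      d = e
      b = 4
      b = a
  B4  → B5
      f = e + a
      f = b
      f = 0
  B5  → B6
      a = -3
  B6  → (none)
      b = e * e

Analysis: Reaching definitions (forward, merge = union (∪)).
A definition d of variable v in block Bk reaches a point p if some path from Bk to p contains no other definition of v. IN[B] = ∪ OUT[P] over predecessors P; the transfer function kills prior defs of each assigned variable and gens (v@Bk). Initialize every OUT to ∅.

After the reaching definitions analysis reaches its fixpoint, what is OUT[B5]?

Answer: {a@B5, b@B3, d@B3, e@B2, f@B4}

Working:
Fixpoint table:
  B0:  IN={a@B2, e@B2}  OUT={a@B2, e@B2}
  B1:  IN={a@B2, e@B2}  OUT={a@B1, e@B2}
  B2:  IN={a@B1, a@B2, e@B2}  OUT={a@B2, e@B2}
  B3:  IN={a@B2, e@B2}  OUT={a@B2, b@B3, d@B3, e@B2}
  B4:  IN={a@B2, b@B3, d@B3, e@B2}  OUT={a@B2, b@B3, d@B3, e@B2, f@B4}
  B5:  IN={a@B2, b@B3, d@B3, e@B2, f@B4}  OUT={a@B5, b@B3, d@B3, e@B2, f@B4}
  B6:  IN={a@B5, b@B3, d@B3, e@B2, f@B4}  OUT={a@B5, b@B6, d@B3, e@B2, f@B4}

Merge at B5: IN[B5] = OUT[B4] = {a@B2, b@B3, d@B3, e@B2, f@B4}
Applying B5's transfer function to that IN value gives OUT[B5] (row B5 above).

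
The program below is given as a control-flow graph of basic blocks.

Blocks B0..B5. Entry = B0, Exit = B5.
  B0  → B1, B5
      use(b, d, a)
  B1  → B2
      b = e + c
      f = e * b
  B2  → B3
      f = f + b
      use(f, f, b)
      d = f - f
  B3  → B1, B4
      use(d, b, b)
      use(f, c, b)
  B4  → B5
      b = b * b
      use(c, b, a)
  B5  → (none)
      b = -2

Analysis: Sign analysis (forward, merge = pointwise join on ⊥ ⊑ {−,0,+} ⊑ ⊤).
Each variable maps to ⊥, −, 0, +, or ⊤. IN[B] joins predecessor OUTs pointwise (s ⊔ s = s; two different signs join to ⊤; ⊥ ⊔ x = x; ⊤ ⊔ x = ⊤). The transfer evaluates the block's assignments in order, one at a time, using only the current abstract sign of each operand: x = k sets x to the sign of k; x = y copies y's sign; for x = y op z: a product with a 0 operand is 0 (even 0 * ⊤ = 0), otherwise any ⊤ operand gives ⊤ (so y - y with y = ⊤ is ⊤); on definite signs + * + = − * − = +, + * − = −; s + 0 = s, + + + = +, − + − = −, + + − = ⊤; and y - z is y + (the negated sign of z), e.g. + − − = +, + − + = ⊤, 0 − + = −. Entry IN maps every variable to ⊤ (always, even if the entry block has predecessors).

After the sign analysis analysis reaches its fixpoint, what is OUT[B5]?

Per-block solution:
  B0:   IN=(all ⊤)   OUT=(all ⊤)
  B1:   IN=(all ⊤)   OUT=(all ⊤)
  B2:   IN=(all ⊤)   OUT=(all ⊤)
  B3:   IN=(all ⊤)   OUT=(all ⊤)
  B4:   IN=(all ⊤)   OUT=(all ⊤)
  B5:   IN=(all ⊤)   OUT={b:-; rest ⊤}

Merge at B5: IN[B5] = OUT[B0] ⊔ OUT[B4] = {a: ⊤, b: ⊤, c: ⊤, d: ⊤, e: ⊤, f: ⊤}
Applying B5's transfer function to that IN value gives OUT[B5] (row B5 above).

Answer: {a: ⊤, b: -, c: ⊤, d: ⊤, e: ⊤, f: ⊤}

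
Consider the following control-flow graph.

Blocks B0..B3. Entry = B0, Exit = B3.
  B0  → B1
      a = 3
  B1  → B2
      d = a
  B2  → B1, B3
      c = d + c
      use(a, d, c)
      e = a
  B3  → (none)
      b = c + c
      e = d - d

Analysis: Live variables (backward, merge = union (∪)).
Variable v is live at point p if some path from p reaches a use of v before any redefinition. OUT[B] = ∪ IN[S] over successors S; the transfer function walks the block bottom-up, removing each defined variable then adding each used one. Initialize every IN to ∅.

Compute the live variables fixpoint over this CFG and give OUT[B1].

Answer: {a, c, d}

Trace:
Fixpoint table:
  B0:   IN={c}   OUT={a, c}
  B1:   IN={a, c}   OUT={a, c, d}
  B2:   IN={a, c, d}   OUT={a, c, d}
  B3:   IN={c, d}   OUT={}

Merge at B1: OUT[B1] = IN[B2] = {a, c, d}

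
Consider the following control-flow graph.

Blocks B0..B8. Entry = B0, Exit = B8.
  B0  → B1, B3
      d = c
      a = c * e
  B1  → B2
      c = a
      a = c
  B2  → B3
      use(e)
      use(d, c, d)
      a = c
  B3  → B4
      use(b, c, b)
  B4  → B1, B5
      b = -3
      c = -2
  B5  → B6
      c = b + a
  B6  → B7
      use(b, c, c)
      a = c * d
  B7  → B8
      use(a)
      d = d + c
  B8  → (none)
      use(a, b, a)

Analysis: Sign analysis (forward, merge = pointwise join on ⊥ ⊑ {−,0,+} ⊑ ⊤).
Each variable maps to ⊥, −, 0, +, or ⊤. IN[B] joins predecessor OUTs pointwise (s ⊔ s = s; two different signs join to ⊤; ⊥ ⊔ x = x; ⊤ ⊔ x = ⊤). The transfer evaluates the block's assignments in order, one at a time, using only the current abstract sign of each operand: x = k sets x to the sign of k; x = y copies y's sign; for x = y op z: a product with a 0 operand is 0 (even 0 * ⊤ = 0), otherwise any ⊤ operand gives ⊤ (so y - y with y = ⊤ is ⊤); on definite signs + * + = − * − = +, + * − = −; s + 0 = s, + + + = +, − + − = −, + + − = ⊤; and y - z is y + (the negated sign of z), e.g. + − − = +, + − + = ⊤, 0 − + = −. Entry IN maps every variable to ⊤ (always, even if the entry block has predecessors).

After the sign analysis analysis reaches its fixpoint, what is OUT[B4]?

Answer: {a: ⊤, b: -, c: -, d: ⊤, e: ⊤, f: ⊤}

Derivation:
Converged values:
  B0:  IN=(all ⊤)  OUT=(all ⊤)
  B1:  IN=(all ⊤)  OUT=(all ⊤)
  B2:  IN=(all ⊤)  OUT=(all ⊤)
  B3:  IN=(all ⊤)  OUT=(all ⊤)
  B4:  IN=(all ⊤)  OUT={b:-, c:-; rest ⊤}
  B5:  IN={b:-, c:-; rest ⊤}  OUT={b:-; rest ⊤}
  B6:  IN={b:-; rest ⊤}  OUT={b:-; rest ⊤}
  B7:  IN={b:-; rest ⊤}  OUT={b:-; rest ⊤}
  B8:  IN={b:-; rest ⊤}  OUT={b:-; rest ⊤}

Merge at B4: IN[B4] = OUT[B3] = {a: ⊤, b: ⊤, c: ⊤, d: ⊤, e: ⊤, f: ⊤}
Applying B4's transfer function to that IN value gives OUT[B4] (row B4 above).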